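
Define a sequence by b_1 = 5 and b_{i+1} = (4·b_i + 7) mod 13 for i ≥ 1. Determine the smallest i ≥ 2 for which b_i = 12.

4

b_1 = 5; b_2 = 1; b_3 = 11; b_4 = 12; b_5 = 3; b_6 = 6; b_7 = 5.
The sequence repeats with period 6.
The value 12 first appears (with i ≥ 2) at b_4.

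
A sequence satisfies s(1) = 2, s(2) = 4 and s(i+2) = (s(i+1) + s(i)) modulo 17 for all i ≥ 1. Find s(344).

13

s(1) = 2; s(2) = 4; s(3) = 6; s(4) = 10; s(5) = 16; s(6) = 9; s(7) = 8; s(8) = 0; s(9) = 8; s(10) = 8; s(11) = 16; s(12) = 7; s(13) = 6; s(14) = 13; s(15) = 2; s(16) = 15; s(17) = 0; s(18) = 15; s(19) = 15; s(20) = 13; s(21) = 11; s(22) = 7; s(23) = 1; s(24) = 8; s(25) = 9; s(26) = 0; s(27) = 9; s(28) = 9; s(29) = 1; s(30) = 10; s(31) = 11; s(32) = 4; s(33) = 15; s(34) = 2; s(35) = 0; s(36) = 2; s(37) = 2; s(38) = 4.
The sequence repeats with period 36.
(344 - 1) mod 36 = 19, so s(344) = s(20) = 13.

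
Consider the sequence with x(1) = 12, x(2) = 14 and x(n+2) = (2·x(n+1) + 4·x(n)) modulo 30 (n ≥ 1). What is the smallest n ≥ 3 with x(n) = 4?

12

x(1) = 12; x(2) = 14; x(3) = 16; x(4) = 28; x(5) = 0; x(6) = 22; x(7) = 14; x(8) = 26; x(9) = 18; x(10) = 20; x(11) = 22; x(12) = 4; x(13) = 6; x(14) = 28; x(15) = 20; x(16) = 2; x(17) = 24; x(18) = 26; x(19) = 28; x(20) = 10; x(21) = 12; x(22) = 4; x(23) = 26; x(24) = 8; x(25) = 0; x(26) = 2; x(27) = 4; x(28) = 16; x(29) = 18; x(30) = 10; x(31) = 2; x(32) = 14; x(33) = 6; x(34) = 8; x(35) = 10; x(36) = 22; x(37) = 24; x(38) = 16; x(39) = 8; x(40) = 20; x(41) = 12; x(42) = 14.
The sequence repeats with period 40.
The value 4 first appears (with n ≥ 3) at x(12).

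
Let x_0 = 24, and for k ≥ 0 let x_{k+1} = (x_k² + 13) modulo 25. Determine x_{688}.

24

We have x_0 = 24,  x_1 = 14,  x_2 = 9,  x_3 = 19,  x_4 = 24.
Since x_4 = x_0 = 24, the sequence is periodic with period 4.
So x_{688} = x_{0 + ((688-0) mod 4)} = x_0 = 24.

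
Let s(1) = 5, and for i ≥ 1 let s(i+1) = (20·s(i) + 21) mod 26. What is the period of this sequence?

12

We have s(1) = 5; s(2) = 17; s(3) = 23; s(4) = 13; s(5) = 21; s(6) = 25; s(7) = 1; s(8) = 15; s(9) = 9; s(10) = 19; s(11) = 11; s(12) = 7; s(13) = 5.
Since s(13) = s(1) = 5, the sequence is periodic with period 12.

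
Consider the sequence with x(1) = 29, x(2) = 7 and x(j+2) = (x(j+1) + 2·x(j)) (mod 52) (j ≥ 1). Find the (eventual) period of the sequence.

12

We have x(1) = 29, x(2) = 7, x(3) = 13, x(4) = 27, x(5) = 1, x(6) = 3, x(7) = 5, x(8) = 11, x(9) = 21, x(10) = 43, x(11) = 33, x(12) = 15, x(13) = 29, x(14) = 7.
The sequence repeats with period 12.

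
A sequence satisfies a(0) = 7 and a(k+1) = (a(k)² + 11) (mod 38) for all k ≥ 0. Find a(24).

31

We have a(0) = 7, a(1) = 22, a(2) = 1, a(3) = 12, a(4) = 3, a(5) = 20, a(6) = 31, a(7) = 22.
Since a(7) = a(1) = 22, the sequence is eventually periodic: after a pre-period of length 1 it cycles with period 6.
For k ≥ 1, a(k) depends only on (k - 1) mod 6. (24 - 1) mod 6 = 5, so a(24) = a(6) = 31.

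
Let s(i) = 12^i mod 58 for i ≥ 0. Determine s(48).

s(0) = 1,  s(1) = 12,  s(2) = 28,  s(3) = 46,  s(4) = 30,  s(5) = 12.
Since s(5) = s(1) = 12, the sequence is eventually periodic: after a pre-period of length 1 it cycles with period 4.
For i ≥ 1, s(i) depends only on (i - 1) mod 4. (48 - 1) mod 4 = 3, so s(48) = s(4) = 30.

30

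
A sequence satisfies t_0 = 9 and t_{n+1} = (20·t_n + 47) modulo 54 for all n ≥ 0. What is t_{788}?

33

We have t_0 = 9,  t_1 = 11,  t_2 = 51,  t_3 = 41,  t_4 = 3,  t_5 = 53,  t_6 = 27,  t_7 = 47,  t_8 = 15,  t_9 = 23,  t_{10} = 21,  t_{11} = 35,  t_{12} = 45,  t_{13} = 29,  t_{14} = 33,  t_{15} = 5,  t_{16} = 39,  t_{17} = 17,  t_{18} = 9.
The sequence repeats with period 18.
So t_{788} = t_{0 + ((788-0) mod 18)} = t_{14} = 33.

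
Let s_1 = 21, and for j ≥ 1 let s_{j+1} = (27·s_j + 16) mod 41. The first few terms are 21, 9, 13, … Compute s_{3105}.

Listing terms: s_1 = 21,  s_2 = 9,  s_3 = 13,  s_4 = 39,  s_5 = 3,  s_6 = 15,  s_7 = 11,  s_8 = 26,  s_9 = 21.
The sequence repeats with period 8.
So s_{3105} = s_{1 + ((3105-1) mod 8)} = s_1 = 21.

21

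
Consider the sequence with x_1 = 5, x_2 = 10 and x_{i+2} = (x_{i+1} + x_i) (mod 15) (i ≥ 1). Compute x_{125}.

We have x_1 = 5, x_2 = 10, x_3 = 0, x_4 = 10, x_5 = 10, x_6 = 5, x_7 = 0, x_8 = 5, x_9 = 5, x_{10} = 10.
The sequence repeats with period 8.
So x_{125} = x_{1 + ((125-1) mod 8)} = x_5 = 10.

10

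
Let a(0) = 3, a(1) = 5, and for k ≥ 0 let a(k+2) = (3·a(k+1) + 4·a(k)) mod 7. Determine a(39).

3

Computing terms: a(0) = 3; a(1) = 5; a(2) = 6; a(3) = 3; a(4) = 5.
Since (a(3), a(4)) = (a(0), a(1)) = (3, 5) (two consecutive terms determine the rest), the sequence is periodic with period 3.
(39 - 0) mod 3 = 0, so a(39) = a(0) = 3.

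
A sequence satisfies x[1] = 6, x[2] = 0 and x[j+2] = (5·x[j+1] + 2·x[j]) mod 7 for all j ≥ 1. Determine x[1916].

x[1] = 6, x[2] = 0, x[3] = 5, x[4] = 4, x[5] = 2, x[6] = 4, x[7] = 3, x[8] = 2, x[9] = 2, x[10] = 0, x[11] = 4, x[12] = 6, x[13] = 3, x[14] = 6, x[15] = 1, x[16] = 3, x[17] = 3, x[18] = 0, x[19] = 6, x[20] = 2, x[21] = 1, x[22] = 2, x[23] = 5, x[24] = 1, x[25] = 1, x[26] = 0, x[27] = 2, x[28] = 3, x[29] = 5, x[30] = 3, x[31] = 4, x[32] = 5, x[33] = 5, x[34] = 0, x[35] = 3, x[36] = 1, x[37] = 4, x[38] = 1, x[39] = 6, x[40] = 4, x[41] = 4, x[42] = 0, x[43] = 1, x[44] = 5, x[45] = 6, x[46] = 5, x[47] = 2, x[48] = 6, x[49] = 6, x[50] = 0.
The sequence repeats with period 48.
(1916 - 1) mod 48 = 43, so x[1916] = x[44] = 5.

5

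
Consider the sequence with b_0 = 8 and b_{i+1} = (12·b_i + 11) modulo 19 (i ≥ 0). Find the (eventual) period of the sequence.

Computing terms: b_0 = 8; b_1 = 12; b_2 = 3; b_3 = 9; b_4 = 5; b_5 = 14; b_6 = 8.
Since b_6 = b_0 = 8, the sequence is periodic with period 6.

6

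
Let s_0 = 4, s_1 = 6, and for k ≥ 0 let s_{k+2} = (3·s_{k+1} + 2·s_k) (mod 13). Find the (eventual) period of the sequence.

Computing terms: s_0 = 4; s_1 = 6; s_2 = 0; s_3 = 12; s_4 = 10; s_5 = 2; s_6 = 0; s_7 = 4; s_8 = 12; s_9 = 5; s_{10} = 0; s_{11} = 10; s_{12} = 4; s_{13} = 6.
The sequence repeats with period 12.

12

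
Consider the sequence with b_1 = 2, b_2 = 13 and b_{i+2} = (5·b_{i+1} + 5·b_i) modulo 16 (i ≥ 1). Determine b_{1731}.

b_1 = 2,  b_2 = 13,  b_3 = 11,  b_4 = 8,  b_5 = 15,  b_6 = 3,  b_7 = 10,  b_8 = 1,  b_9 = 7,  b_{10} = 8,  b_{11} = 11,  b_{12} = 15,  b_{13} = 2,  b_{14} = 5,  b_{15} = 3,  b_{16} = 8,  b_{17} = 7,  b_{18} = 11,  b_{19} = 10,  b_{20} = 9,  b_{21} = 15,  b_{22} = 8,  b_{23} = 3,  b_{24} = 7,  b_{25} = 2,  b_{26} = 13.
The sequence repeats with period 24.
(1731 - 1) mod 24 = 2, so b_{1731} = b_3 = 11.

11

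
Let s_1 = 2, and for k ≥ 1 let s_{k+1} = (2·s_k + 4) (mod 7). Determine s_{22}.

Computing terms: s_1 = 2; s_2 = 1; s_3 = 6; s_4 = 2.
The sequence repeats with period 3.
So s_{22} = s_{1 + ((22-1) mod 3)} = s_1 = 2.

2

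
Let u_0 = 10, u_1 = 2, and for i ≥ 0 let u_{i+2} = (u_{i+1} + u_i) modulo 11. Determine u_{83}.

Listing terms: u_0 = 10; u_1 = 2; u_2 = 1; u_3 = 3; u_4 = 4; u_5 = 7; u_6 = 0; u_7 = 7; u_8 = 7; u_9 = 3; u_{10} = 10; u_{11} = 2.
The sequence repeats with period 10.
So u_{83} = u_{0 + ((83-0) mod 10)} = u_3 = 3.

3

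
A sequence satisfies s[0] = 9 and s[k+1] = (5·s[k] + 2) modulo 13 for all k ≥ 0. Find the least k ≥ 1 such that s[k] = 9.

Computing terms: s[0] = 9, s[1] = 8, s[2] = 3, s[3] = 4, s[4] = 9.
Since s[4] = s[0] = 9, the sequence is periodic with period 4.
The value 9 next appears (with k ≥ 1) at s[4].

4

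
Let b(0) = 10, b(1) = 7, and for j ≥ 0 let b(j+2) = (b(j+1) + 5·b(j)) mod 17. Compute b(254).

We have b(0) = 10,  b(1) = 7,  b(2) = 6,  b(3) = 7,  b(4) = 3,  b(5) = 4,  b(6) = 2,  b(7) = 5,  b(8) = 15,  b(9) = 6,  b(10) = 13,  b(11) = 9,  b(12) = 6,  b(13) = 0,  b(14) = 13,  b(15) = 13,  b(16) = 10,  b(17) = 7.
Since (b(16), b(17)) = (b(0), b(1)) = (10, 7) (two consecutive terms determine the rest), the sequence is periodic with period 16.
So b(254) = b(0 + ((254-0) mod 16)) = b(14) = 13.

13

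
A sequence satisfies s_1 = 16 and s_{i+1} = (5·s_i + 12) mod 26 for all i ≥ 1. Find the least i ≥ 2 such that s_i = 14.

2

We have s_1 = 16; s_2 = 14; s_3 = 4; s_4 = 6; s_5 = 16.
Since s_5 = s_1 = 16, the sequence is periodic with period 4.
The value 14 first appears (with i ≥ 2) at s_2.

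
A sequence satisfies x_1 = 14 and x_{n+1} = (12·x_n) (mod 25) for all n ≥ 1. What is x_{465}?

x_1 = 14,  x_2 = 18,  x_3 = 16,  x_4 = 17,  x_5 = 4,  x_6 = 23,  x_7 = 1,  x_8 = 12,  x_9 = 19,  x_{10} = 3,  x_{11} = 11,  x_{12} = 7,  x_{13} = 9,  x_{14} = 8,  x_{15} = 21,  x_{16} = 2,  x_{17} = 24,  x_{18} = 13,  x_{19} = 6,  x_{20} = 22,  x_{21} = 14.
Since x_{21} = x_1 = 14, the sequence is periodic with period 20.
(465 - 1) mod 20 = 4, so x_{465} = x_5 = 4.

4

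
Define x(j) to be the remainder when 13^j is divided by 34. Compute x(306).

We have x(1) = 13, x(2) = 33, x(3) = 21, x(4) = 1, x(5) = 13.
The sequence repeats with period 4.
(306 - 1) mod 4 = 1, so x(306) = x(2) = 33.

33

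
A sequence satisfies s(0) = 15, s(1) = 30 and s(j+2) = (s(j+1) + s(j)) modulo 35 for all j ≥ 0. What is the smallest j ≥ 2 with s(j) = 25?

10

We have s(0) = 15; s(1) = 30; s(2) = 10; s(3) = 5; s(4) = 15; s(5) = 20; s(6) = 0; s(7) = 20; s(8) = 20; s(9) = 5; s(10) = 25; s(11) = 30; s(12) = 20; s(13) = 15; s(14) = 0; s(15) = 15; s(16) = 15; s(17) = 30.
Since (s(16), s(17)) = (s(0), s(1)) = (15, 30) (two consecutive terms determine the rest), the sequence is periodic with period 16.
The value 25 first appears (with j ≥ 2) at s(10).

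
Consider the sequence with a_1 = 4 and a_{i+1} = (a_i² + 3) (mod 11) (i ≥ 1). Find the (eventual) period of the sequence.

Computing terms: a_1 = 4,  a_2 = 8,  a_3 = 1,  a_4 = 4.
The sequence repeats with period 3.

3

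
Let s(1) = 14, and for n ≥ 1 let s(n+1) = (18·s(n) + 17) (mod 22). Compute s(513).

s(1) = 14; s(2) = 5; s(3) = 19; s(4) = 7; s(5) = 11; s(6) = 17; s(7) = 15; s(8) = 1; s(9) = 13; s(10) = 9; s(11) = 3; s(12) = 5.
Since s(12) = s(2) = 5, the sequence is eventually periodic: after a pre-period of length 1 it cycles with period 10.
For n ≥ 2, s(n) depends only on (n - 2) mod 10. (513 - 2) mod 10 = 1, so s(513) = s(3) = 19.

19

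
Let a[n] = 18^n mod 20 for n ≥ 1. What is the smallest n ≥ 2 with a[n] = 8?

5

Listing terms: a[1] = 18,  a[2] = 4,  a[3] = 12,  a[4] = 16,  a[5] = 8,  a[6] = 4.
Since a[6] = a[2] = 4, the sequence is eventually periodic: after a pre-period of length 1 it cycles with period 4.
The value 8 first appears (with n ≥ 2) at a[5].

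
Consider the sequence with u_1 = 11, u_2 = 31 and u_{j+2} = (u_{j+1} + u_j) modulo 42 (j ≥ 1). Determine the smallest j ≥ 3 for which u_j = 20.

Computing terms: u_1 = 11; u_2 = 31; u_3 = 0; u_4 = 31; u_5 = 31; u_6 = 20; u_7 = 9; u_8 = 29; u_9 = 38; u_{10} = 25; u_{11} = 21; u_{12} = 4; u_{13} = 25; u_{14} = 29; u_{15} = 12; u_{16} = 41; u_{17} = 11; u_{18} = 10; u_{19} = 21; u_{20} = 31; u_{21} = 10; u_{22} = 41; u_{23} = 9; u_{24} = 8; u_{25} = 17; u_{26} = 25; u_{27} = 0; u_{28} = 25; u_{29} = 25; u_{30} = 8; u_{31} = 33; u_{32} = 41; u_{33} = 32; u_{34} = 31; u_{35} = 21; u_{36} = 10; u_{37} = 31; u_{38} = 41; u_{39} = 30; u_{40} = 29; u_{41} = 17; u_{42} = 4; u_{43} = 21; u_{44} = 25; u_{45} = 4; u_{46} = 29; u_{47} = 33; u_{48} = 20; u_{49} = 11; u_{50} = 31.
Since (u_{49}, u_{50}) = (u_1, u_2) = (11, 31) (two consecutive terms determine the rest), the sequence is periodic with period 48.
The value 20 first appears (with j ≥ 3) at u_6.

6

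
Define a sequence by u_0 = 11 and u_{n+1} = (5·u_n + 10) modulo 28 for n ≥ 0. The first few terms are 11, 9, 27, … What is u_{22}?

u_0 = 11, u_1 = 9, u_2 = 27, u_3 = 5, u_4 = 7, u_5 = 17, u_6 = 11.
The sequence repeats with period 6.
(22 - 0) mod 6 = 4, so u_{22} = u_4 = 7.

7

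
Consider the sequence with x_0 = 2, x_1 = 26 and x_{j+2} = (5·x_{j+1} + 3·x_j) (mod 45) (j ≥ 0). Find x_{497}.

We have x_0 = 2,  x_1 = 26,  x_2 = 1,  x_3 = 38,  x_4 = 13,  x_5 = 44,  x_6 = 34,  x_7 = 32,  x_8 = 37,  x_9 = 11,  x_{10} = 31,  x_{11} = 8,  x_{12} = 43,  x_{13} = 14,  x_{14} = 19,  x_{15} = 2,  x_{16} = 22,  x_{17} = 26,  x_{18} = 16,  x_{19} = 23,  x_{20} = 28,  x_{21} = 29,  x_{22} = 4,  x_{23} = 17,  x_{24} = 7,  x_{25} = 41,  x_{26} = 1,  x_{27} = 38.
Since (x_{26}, x_{27}) = (x_2, x_3) = (1, 38) (two consecutive terms determine the rest), the sequence is eventually periodic: after a pre-period of length 2 it cycles with period 24.
For j ≥ 2, x_j depends only on (j - 2) mod 24. (497 - 2) mod 24 = 15, so x_{497} = x_{17} = 26.

26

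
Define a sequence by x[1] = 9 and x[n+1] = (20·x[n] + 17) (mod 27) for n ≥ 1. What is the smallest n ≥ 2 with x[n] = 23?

x[1] = 9, x[2] = 8, x[3] = 15, x[4] = 20, x[5] = 12, x[6] = 14, x[7] = 0, x[8] = 17, x[9] = 6, x[10] = 2, x[11] = 3, x[12] = 23, x[13] = 18, x[14] = 26, x[15] = 24, x[16] = 11, x[17] = 21, x[18] = 5, x[19] = 9.
The sequence repeats with period 18.
The value 23 first appears (with n ≥ 2) at x[12].

12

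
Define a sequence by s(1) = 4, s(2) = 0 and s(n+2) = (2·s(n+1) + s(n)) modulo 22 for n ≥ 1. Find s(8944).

Listing terms: s(1) = 4; s(2) = 0; s(3) = 4; s(4) = 8; s(5) = 20; s(6) = 4; s(7) = 6; s(8) = 16; s(9) = 16; s(10) = 4; s(11) = 2; s(12) = 8; s(13) = 18; s(14) = 0; s(15) = 18; s(16) = 14; s(17) = 2; s(18) = 18; s(19) = 16; s(20) = 6; s(21) = 6; s(22) = 18; s(23) = 20; s(24) = 14; s(25) = 4; s(26) = 0.
Since (s(25), s(26)) = (s(1), s(2)) = (4, 0) (two consecutive terms determine the rest), the sequence is periodic with period 24.
(8944 - 1) mod 24 = 15, so s(8944) = s(16) = 14.

14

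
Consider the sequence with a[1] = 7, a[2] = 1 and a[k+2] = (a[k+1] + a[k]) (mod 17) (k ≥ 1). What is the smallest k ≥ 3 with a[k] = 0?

Listing terms: a[1] = 7,  a[2] = 1,  a[3] = 8,  a[4] = 9,  a[5] = 0,  a[6] = 9,  a[7] = 9,  a[8] = 1,  a[9] = 10,  a[10] = 11,  a[11] = 4,  a[12] = 15,  a[13] = 2,  a[14] = 0,  a[15] = 2,  a[16] = 2,  a[17] = 4,  a[18] = 6,  a[19] = 10,  a[20] = 16,  a[21] = 9,  a[22] = 8,  a[23] = 0,  a[24] = 8,  a[25] = 8,  a[26] = 16,  a[27] = 7,  a[28] = 6,  a[29] = 13,  a[30] = 2,  a[31] = 15,  a[32] = 0,  a[33] = 15,  a[34] = 15,  a[35] = 13,  a[36] = 11,  a[37] = 7,  a[38] = 1.
The sequence repeats with period 36.
The value 0 first appears (with k ≥ 3) at a[5].

5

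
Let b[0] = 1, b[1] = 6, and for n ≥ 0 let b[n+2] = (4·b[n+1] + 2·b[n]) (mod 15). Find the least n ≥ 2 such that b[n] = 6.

4

Listing terms: b[0] = 1; b[1] = 6; b[2] = 11; b[3] = 11; b[4] = 6; b[5] = 1; b[6] = 1; b[7] = 6.
The sequence repeats with period 6.
The value 6 first appears (with n ≥ 2) at b[4].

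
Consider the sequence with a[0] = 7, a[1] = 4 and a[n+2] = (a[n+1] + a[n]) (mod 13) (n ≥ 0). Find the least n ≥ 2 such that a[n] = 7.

Listing terms: a[0] = 7; a[1] = 4; a[2] = 11; a[3] = 2; a[4] = 0; a[5] = 2; a[6] = 2; a[7] = 4; a[8] = 6; a[9] = 10; a[10] = 3; a[11] = 0; a[12] = 3; a[13] = 3; a[14] = 6; a[15] = 9; a[16] = 2; a[17] = 11; a[18] = 0; a[19] = 11; a[20] = 11; a[21] = 9; a[22] = 7; a[23] = 3; a[24] = 10; a[25] = 0; a[26] = 10; a[27] = 10; a[28] = 7; a[29] = 4.
Since (a[28], a[29]) = (a[0], a[1]) = (7, 4) (two consecutive terms determine the rest), the sequence is periodic with period 28.
The value 7 first appears (with n ≥ 2) at a[22].

22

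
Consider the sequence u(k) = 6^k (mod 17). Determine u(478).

9

Computing terms: u(1) = 6, u(2) = 2, u(3) = 12, u(4) = 4, u(5) = 7, u(6) = 8, u(7) = 14, u(8) = 16, u(9) = 11, u(10) = 15, u(11) = 5, u(12) = 13, u(13) = 10, u(14) = 9, u(15) = 3, u(16) = 1, u(17) = 6.
Since u(17) = u(1) = 6, the sequence is periodic with period 16.
(478 - 1) mod 16 = 13, so u(478) = u(14) = 9.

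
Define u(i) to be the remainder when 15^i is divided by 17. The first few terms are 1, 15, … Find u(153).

Listing terms: u(0) = 1; u(1) = 15; u(2) = 4; u(3) = 9; u(4) = 16; u(5) = 2; u(6) = 13; u(7) = 8; u(8) = 1.
Since u(8) = u(0) = 1, the sequence is periodic with period 8.
So u(153) = u(0 + ((153-0) mod 8)) = u(1) = 15.

15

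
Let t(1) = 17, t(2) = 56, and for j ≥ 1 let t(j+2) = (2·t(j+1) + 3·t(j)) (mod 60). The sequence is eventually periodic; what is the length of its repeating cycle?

We have t(1) = 17, t(2) = 56, t(3) = 43, t(4) = 14, t(5) = 37, t(6) = 56, t(7) = 43.
Since (t(6), t(7)) = (t(2), t(3)) = (56, 43) (two consecutive terms determine the rest), the sequence is eventually periodic: after a pre-period of length 1 it cycles with period 4.

4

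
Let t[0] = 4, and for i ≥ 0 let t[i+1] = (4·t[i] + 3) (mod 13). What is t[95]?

10

Computing terms: t[0] = 4,  t[1] = 6,  t[2] = 1,  t[3] = 7,  t[4] = 5,  t[5] = 10,  t[6] = 4.
The sequence repeats with period 6.
So t[95] = t[0 + ((95-0) mod 6)] = t[5] = 10.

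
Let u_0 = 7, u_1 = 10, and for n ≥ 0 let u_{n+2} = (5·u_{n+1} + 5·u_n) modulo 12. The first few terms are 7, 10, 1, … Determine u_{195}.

7

u_0 = 7,  u_1 = 10,  u_2 = 1,  u_3 = 7,  u_4 = 4,  u_5 = 7,  u_6 = 7,  u_7 = 10.
Since (u_6, u_7) = (u_0, u_1) = (7, 10) (two consecutive terms determine the rest), the sequence is periodic with period 6.
So u_{195} = u_{0 + ((195-0) mod 6)} = u_3 = 7.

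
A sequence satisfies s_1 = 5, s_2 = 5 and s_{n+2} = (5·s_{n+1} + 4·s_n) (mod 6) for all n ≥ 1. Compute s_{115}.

Listing terms: s_1 = 5; s_2 = 5; s_3 = 3; s_4 = 5; s_5 = 1; s_6 = 1; s_7 = 3; s_8 = 1; s_9 = 5; s_{10} = 5.
Since (s_9, s_{10}) = (s_1, s_2) = (5, 5) (two consecutive terms determine the rest), the sequence is periodic with period 8.
(115 - 1) mod 8 = 2, so s_{115} = s_3 = 3.

3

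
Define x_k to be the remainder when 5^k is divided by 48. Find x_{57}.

x_1 = 5,  x_2 = 25,  x_3 = 29,  x_4 = 1,  x_5 = 5.
The sequence repeats with period 4.
(57 - 1) mod 4 = 0, so x_{57} = x_1 = 5.

5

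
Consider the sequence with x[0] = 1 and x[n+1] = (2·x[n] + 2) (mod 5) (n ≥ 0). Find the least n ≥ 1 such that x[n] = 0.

2

x[0] = 1,  x[1] = 4,  x[2] = 0,  x[3] = 2,  x[4] = 1.
Since x[4] = x[0] = 1, the sequence is periodic with period 4.
The value 0 first appears (with n ≥ 1) at x[2].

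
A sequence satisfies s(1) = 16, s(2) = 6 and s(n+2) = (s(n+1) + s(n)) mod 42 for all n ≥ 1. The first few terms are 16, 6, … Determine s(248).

38

s(1) = 16,  s(2) = 6,  s(3) = 22,  s(4) = 28,  s(5) = 8,  s(6) = 36,  s(7) = 2,  s(8) = 38,  s(9) = 40,  s(10) = 36,  s(11) = 34,  s(12) = 28,  s(13) = 20,  s(14) = 6,  s(15) = 26,  s(16) = 32,  s(17) = 16,  s(18) = 6.
Since (s(17), s(18)) = (s(1), s(2)) = (16, 6) (two consecutive terms determine the rest), the sequence is periodic with period 16.
(248 - 1) mod 16 = 7, so s(248) = s(8) = 38.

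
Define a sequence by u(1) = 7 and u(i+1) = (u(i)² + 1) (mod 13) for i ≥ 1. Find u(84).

Computing terms: u(1) = 7,  u(2) = 11,  u(3) = 5,  u(4) = 0,  u(5) = 1,  u(6) = 2,  u(7) = 5.
Since u(7) = u(3) = 5, the sequence is eventually periodic: after a pre-period of length 2 it cycles with period 4.
For i ≥ 3, u(i) depends only on (i - 3) mod 4. (84 - 3) mod 4 = 1, so u(84) = u(4) = 0.

0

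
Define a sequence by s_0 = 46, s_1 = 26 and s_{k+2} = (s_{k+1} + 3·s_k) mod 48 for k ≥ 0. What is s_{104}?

20

Listing terms: s_0 = 46, s_1 = 26, s_2 = 20, s_3 = 2, s_4 = 14, s_5 = 20, s_6 = 14, s_7 = 26, s_8 = 20.
Since (s_7, s_8) = (s_1, s_2) = (26, 20) (two consecutive terms determine the rest), the sequence is eventually periodic: after a pre-period of length 1 it cycles with period 6.
For k ≥ 1, s_k depends only on (k - 1) mod 6. (104 - 1) mod 6 = 1, so s_{104} = s_2 = 20.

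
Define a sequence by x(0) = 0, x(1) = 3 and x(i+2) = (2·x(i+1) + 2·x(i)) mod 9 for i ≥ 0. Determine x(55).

Listing terms: x(0) = 0,  x(1) = 3,  x(2) = 6,  x(3) = 0,  x(4) = 3.
Since (x(3), x(4)) = (x(0), x(1)) = (0, 3) (two consecutive terms determine the rest), the sequence is periodic with period 3.
So x(55) = x(0 + ((55-0) mod 3)) = x(1) = 3.

3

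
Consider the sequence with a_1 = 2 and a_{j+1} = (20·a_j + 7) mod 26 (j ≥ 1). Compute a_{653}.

23

We have a_1 = 2,  a_2 = 21,  a_3 = 11,  a_4 = 19,  a_5 = 23,  a_6 = 25,  a_7 = 13,  a_8 = 7,  a_9 = 17,  a_{10} = 9,  a_{11} = 5,  a_{12} = 3,  a_{13} = 15,  a_{14} = 21.
Since a_{14} = a_2 = 21, the sequence is eventually periodic: after a pre-period of length 1 it cycles with period 12.
For j ≥ 2, a_j depends only on (j - 2) mod 12. (653 - 2) mod 12 = 3, so a_{653} = a_5 = 23.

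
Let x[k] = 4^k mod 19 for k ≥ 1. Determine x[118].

4

Listing terms: x[1] = 4,  x[2] = 16,  x[3] = 7,  x[4] = 9,  x[5] = 17,  x[6] = 11,  x[7] = 6,  x[8] = 5,  x[9] = 1,  x[10] = 4.
Since x[10] = x[1] = 4, the sequence is periodic with period 9.
So x[118] = x[1 + ((118-1) mod 9)] = x[1] = 4.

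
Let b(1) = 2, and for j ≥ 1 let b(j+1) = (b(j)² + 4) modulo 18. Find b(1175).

8

Computing terms: b(1) = 2,  b(2) = 8,  b(3) = 14,  b(4) = 2.
Since b(4) = b(1) = 2, the sequence is periodic with period 3.
So b(1175) = b(1 + ((1175-1) mod 3)) = b(2) = 8.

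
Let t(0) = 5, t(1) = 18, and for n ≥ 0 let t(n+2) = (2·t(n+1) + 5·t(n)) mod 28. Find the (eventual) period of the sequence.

24

We have t(0) = 5; t(1) = 18; t(2) = 5; t(3) = 16; t(4) = 1; t(5) = 26; t(6) = 1; t(7) = 20; t(8) = 17; t(9) = 22; t(10) = 17; t(11) = 4; t(12) = 9; t(13) = 10; t(14) = 9; t(15) = 12; t(16) = 13; t(17) = 2; t(18) = 13; t(19) = 8; t(20) = 25; t(21) = 6; t(22) = 25; t(23) = 24; t(24) = 5; t(25) = 18.
Since (t(24), t(25)) = (t(0), t(1)) = (5, 18) (two consecutive terms determine the rest), the sequence is periodic with period 24.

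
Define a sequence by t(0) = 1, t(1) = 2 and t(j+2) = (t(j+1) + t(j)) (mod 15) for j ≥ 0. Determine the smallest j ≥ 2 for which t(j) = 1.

Listing terms: t(0) = 1, t(1) = 2, t(2) = 3, t(3) = 5, t(4) = 8, t(5) = 13, t(6) = 6, t(7) = 4, t(8) = 10, t(9) = 14, t(10) = 9, t(11) = 8, t(12) = 2, t(13) = 10, t(14) = 12, t(15) = 7, t(16) = 4, t(17) = 11, t(18) = 0, t(19) = 11, t(20) = 11, t(21) = 7, t(22) = 3, t(23) = 10, t(24) = 13, t(25) = 8, t(26) = 6, t(27) = 14, t(28) = 5, t(29) = 4, t(30) = 9, t(31) = 13, t(32) = 7, t(33) = 5, t(34) = 12, t(35) = 2, t(36) = 14, t(37) = 1, t(38) = 0, t(39) = 1, t(40) = 1, t(41) = 2.
The sequence repeats with period 40.
The value 1 first appears (with j ≥ 2) at t(37).

37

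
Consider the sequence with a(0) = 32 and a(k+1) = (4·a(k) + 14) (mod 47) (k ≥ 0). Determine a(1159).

19

We have a(0) = 32, a(1) = 1, a(2) = 18, a(3) = 39, a(4) = 29, a(5) = 36, a(6) = 17, a(7) = 35, a(8) = 13, a(9) = 19, a(10) = 43, a(11) = 45, a(12) = 6, a(13) = 38, a(14) = 25, a(15) = 20, a(16) = 0, a(17) = 14, a(18) = 23, a(19) = 12, a(20) = 15, a(21) = 27, a(22) = 28, a(23) = 32.
Since a(23) = a(0) = 32, the sequence is periodic with period 23.
(1159 - 0) mod 23 = 9, so a(1159) = a(9) = 19.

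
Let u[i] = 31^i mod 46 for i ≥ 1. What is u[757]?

u[1] = 31,  u[2] = 41,  u[3] = 29,  u[4] = 25,  u[5] = 39,  u[6] = 13,  u[7] = 35,  u[8] = 27,  u[9] = 9,  u[10] = 3,  u[11] = 1,  u[12] = 31.
The sequence repeats with period 11.
So u[757] = u[1 + ((757-1) mod 11)] = u[9] = 9.

9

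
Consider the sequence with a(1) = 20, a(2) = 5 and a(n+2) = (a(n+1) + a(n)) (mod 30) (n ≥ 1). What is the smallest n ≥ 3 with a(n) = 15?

We have a(1) = 20, a(2) = 5, a(3) = 25, a(4) = 0, a(5) = 25, a(6) = 25, a(7) = 20, a(8) = 15, a(9) = 5, a(10) = 20, a(11) = 25, a(12) = 15, a(13) = 10, a(14) = 25, a(15) = 5, a(16) = 0, a(17) = 5, a(18) = 5, a(19) = 10, a(20) = 15, a(21) = 25, a(22) = 10, a(23) = 5, a(24) = 15, a(25) = 20, a(26) = 5.
Since (a(25), a(26)) = (a(1), a(2)) = (20, 5) (two consecutive terms determine the rest), the sequence is periodic with period 24.
The value 15 first appears (with n ≥ 3) at a(8).

8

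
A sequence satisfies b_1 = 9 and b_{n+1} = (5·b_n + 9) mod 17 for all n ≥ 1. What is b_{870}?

15

Computing terms: b_1 = 9,  b_2 = 3,  b_3 = 7,  b_4 = 10,  b_5 = 8,  b_6 = 15,  b_7 = 16,  b_8 = 4,  b_9 = 12,  b_{10} = 1,  b_{11} = 14,  b_{12} = 11,  b_{13} = 13,  b_{14} = 6,  b_{15} = 5,  b_{16} = 0,  b_{17} = 9.
Since b_{17} = b_1 = 9, the sequence is periodic with period 16.
(870 - 1) mod 16 = 5, so b_{870} = b_6 = 15.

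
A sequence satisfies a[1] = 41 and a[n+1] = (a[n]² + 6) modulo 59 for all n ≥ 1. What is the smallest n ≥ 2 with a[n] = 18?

10

Listing terms: a[1] = 41, a[2] = 35, a[3] = 51, a[4] = 11, a[5] = 9, a[6] = 28, a[7] = 23, a[8] = 4, a[9] = 22, a[10] = 18, a[11] = 35.
Since a[11] = a[2] = 35, the sequence is eventually periodic: after a pre-period of length 1 it cycles with period 9.
The value 18 first appears (with n ≥ 2) at a[10].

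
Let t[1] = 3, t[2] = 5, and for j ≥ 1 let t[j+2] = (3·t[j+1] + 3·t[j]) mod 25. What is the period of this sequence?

20

t[1] = 3, t[2] = 5, t[3] = 24, t[4] = 12, t[5] = 8, t[6] = 10, t[7] = 4, t[8] = 17, t[9] = 13, t[10] = 15, t[11] = 9, t[12] = 22, t[13] = 18, t[14] = 20, t[15] = 14, t[16] = 2, t[17] = 23, t[18] = 0, t[19] = 19, t[20] = 7, t[21] = 3, t[22] = 5.
The sequence repeats with period 20.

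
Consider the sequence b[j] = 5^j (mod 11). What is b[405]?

Computing terms: b[1] = 5,  b[2] = 3,  b[3] = 4,  b[4] = 9,  b[5] = 1,  b[6] = 5.
Since b[6] = b[1] = 5, the sequence is periodic with period 5.
So b[405] = b[1 + ((405-1) mod 5)] = b[5] = 1.

1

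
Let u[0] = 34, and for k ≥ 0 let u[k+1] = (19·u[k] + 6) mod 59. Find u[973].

Computing terms: u[0] = 34,  u[1] = 3,  u[2] = 4,  u[3] = 23,  u[4] = 30,  u[5] = 45,  u[6] = 35,  u[7] = 22,  u[8] = 11,  u[9] = 38,  u[10] = 20,  u[11] = 32,  u[12] = 24,  u[13] = 49,  u[14] = 52,  u[15] = 50,  u[16] = 12,  u[17] = 57,  u[18] = 27,  u[19] = 47,  u[20] = 14,  u[21] = 36,  u[22] = 41,  u[23] = 18,  u[24] = 53,  u[25] = 10,  u[26] = 19,  u[27] = 13,  u[28] = 17,  u[29] = 34.
The sequence repeats with period 29.
(973 - 0) mod 29 = 16, so u[973] = u[16] = 12.

12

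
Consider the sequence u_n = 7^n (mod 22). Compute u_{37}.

Computing terms: u_1 = 7, u_2 = 5, u_3 = 13, u_4 = 3, u_5 = 21, u_6 = 15, u_7 = 17, u_8 = 9, u_9 = 19, u_{10} = 1, u_{11} = 7.
Since u_{11} = u_1 = 7, the sequence is periodic with period 10.
So u_{37} = u_{1 + ((37-1) mod 10)} = u_7 = 17.

17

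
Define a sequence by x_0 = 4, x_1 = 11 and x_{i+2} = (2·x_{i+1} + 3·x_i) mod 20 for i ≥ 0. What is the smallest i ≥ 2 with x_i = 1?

Listing terms: x_0 = 4, x_1 = 11, x_2 = 14, x_3 = 1, x_4 = 4, x_5 = 11.
Since (x_4, x_5) = (x_0, x_1) = (4, 11) (two consecutive terms determine the rest), the sequence is periodic with period 4.
The value 1 first appears (with i ≥ 2) at x_3.

3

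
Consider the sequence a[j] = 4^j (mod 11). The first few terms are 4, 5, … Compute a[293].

We have a[1] = 4; a[2] = 5; a[3] = 9; a[4] = 3; a[5] = 1; a[6] = 4.
Since a[6] = a[1] = 4, the sequence is periodic with period 5.
(293 - 1) mod 5 = 2, so a[293] = a[3] = 9.

9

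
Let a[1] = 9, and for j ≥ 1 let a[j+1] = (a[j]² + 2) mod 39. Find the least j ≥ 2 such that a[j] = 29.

4

Computing terms: a[1] = 9, a[2] = 5, a[3] = 27, a[4] = 29, a[5] = 24, a[6] = 32, a[7] = 12, a[8] = 29.
Since a[8] = a[4] = 29, the sequence is eventually periodic: after a pre-period of length 3 it cycles with period 4.
The value 29 first appears (with j ≥ 2) at a[4].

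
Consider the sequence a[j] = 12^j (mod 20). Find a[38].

4

a[0] = 1; a[1] = 12; a[2] = 4; a[3] = 8; a[4] = 16; a[5] = 12.
Since a[5] = a[1] = 12, the sequence is eventually periodic: after a pre-period of length 1 it cycles with period 4.
For j ≥ 1, a[j] depends only on (j - 1) mod 4. (38 - 1) mod 4 = 1, so a[38] = a[2] = 4.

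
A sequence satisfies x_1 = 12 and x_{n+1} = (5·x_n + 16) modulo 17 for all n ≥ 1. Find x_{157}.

9

We have x_1 = 12, x_2 = 8, x_3 = 5, x_4 = 7, x_5 = 0, x_6 = 16, x_7 = 11, x_8 = 3, x_9 = 14, x_{10} = 1, x_{11} = 4, x_{12} = 2, x_{13} = 9, x_{14} = 10, x_{15} = 15, x_{16} = 6, x_{17} = 12.
The sequence repeats with period 16.
So x_{157} = x_{1 + ((157-1) mod 16)} = x_{13} = 9.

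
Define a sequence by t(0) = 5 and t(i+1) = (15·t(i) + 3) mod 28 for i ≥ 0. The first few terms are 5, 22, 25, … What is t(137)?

Listing terms: t(0) = 5, t(1) = 22, t(2) = 25, t(3) = 14, t(4) = 17, t(5) = 6, t(6) = 9, t(7) = 26, t(8) = 1, t(9) = 18, t(10) = 21, t(11) = 10, t(12) = 13, t(13) = 2, t(14) = 5.
The sequence repeats with period 14.
So t(137) = t(0 + ((137-0) mod 14)) = t(11) = 10.

10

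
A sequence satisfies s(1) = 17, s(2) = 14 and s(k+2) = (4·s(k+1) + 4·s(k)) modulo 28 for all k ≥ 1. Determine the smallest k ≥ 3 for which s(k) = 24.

s(1) = 17,  s(2) = 14,  s(3) = 12,  s(4) = 20,  s(5) = 16,  s(6) = 4,  s(7) = 24,  s(8) = 0,  s(9) = 12,  s(10) = 20.
Since (s(9), s(10)) = (s(3), s(4)) = (12, 20) (two consecutive terms determine the rest), the sequence is eventually periodic: after a pre-period of length 2 it cycles with period 6.
The value 24 first appears (with k ≥ 3) at s(7).

7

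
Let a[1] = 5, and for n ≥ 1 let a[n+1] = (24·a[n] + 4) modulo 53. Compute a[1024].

21

a[1] = 5; a[2] = 18; a[3] = 12; a[4] = 27; a[5] = 16; a[6] = 17; a[7] = 41; a[8] = 34; a[9] = 25; a[10] = 21; a[11] = 31; a[12] = 6; a[13] = 42; a[14] = 5.
The sequence repeats with period 13.
So a[1024] = a[1 + ((1024-1) mod 13)] = a[10] = 21.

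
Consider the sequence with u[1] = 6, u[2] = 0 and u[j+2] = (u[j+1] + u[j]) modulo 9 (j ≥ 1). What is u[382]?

0

Listing terms: u[1] = 6, u[2] = 0, u[3] = 6, u[4] = 6, u[5] = 3, u[6] = 0, u[7] = 3, u[8] = 3, u[9] = 6, u[10] = 0.
Since (u[9], u[10]) = (u[1], u[2]) = (6, 0) (two consecutive terms determine the rest), the sequence is periodic with period 8.
(382 - 1) mod 8 = 5, so u[382] = u[6] = 0.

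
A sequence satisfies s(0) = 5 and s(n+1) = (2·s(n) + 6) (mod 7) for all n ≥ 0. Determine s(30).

Computing terms: s(0) = 5; s(1) = 2; s(2) = 3; s(3) = 5.
The sequence repeats with period 3.
(30 - 0) mod 3 = 0, so s(30) = s(0) = 5.

5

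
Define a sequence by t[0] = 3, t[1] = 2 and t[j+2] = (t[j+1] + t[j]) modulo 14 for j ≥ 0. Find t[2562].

5

We have t[0] = 3,  t[1] = 2,  t[2] = 5,  t[3] = 7,  t[4] = 12,  t[5] = 5,  t[6] = 3,  t[7] = 8,  t[8] = 11,  t[9] = 5,  t[10] = 2,  t[11] = 7,  t[12] = 9,  t[13] = 2,  t[14] = 11,  t[15] = 13,  t[16] = 10,  t[17] = 9,  t[18] = 5,  t[19] = 0,  t[20] = 5,  t[21] = 5,  t[22] = 10,  t[23] = 1,  t[24] = 11,  t[25] = 12,  t[26] = 9,  t[27] = 7,  t[28] = 2,  t[29] = 9,  t[30] = 11,  t[31] = 6,  t[32] = 3,  t[33] = 9,  t[34] = 12,  t[35] = 7,  t[36] = 5,  t[37] = 12,  t[38] = 3,  t[39] = 1,  t[40] = 4,  t[41] = 5,  t[42] = 9,  t[43] = 0,  t[44] = 9,  t[45] = 9,  t[46] = 4,  t[47] = 13,  t[48] = 3,  t[49] = 2.
The sequence repeats with period 48.
So t[2562] = t[0 + ((2562-0) mod 48)] = t[18] = 5.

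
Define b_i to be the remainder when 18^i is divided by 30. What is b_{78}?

24

Computing terms: b_0 = 1, b_1 = 18, b_2 = 24, b_3 = 12, b_4 = 6, b_5 = 18.
Since b_5 = b_1 = 18, the sequence is eventually periodic: after a pre-period of length 1 it cycles with period 4.
For i ≥ 1, b_i depends only on (i - 1) mod 4. (78 - 1) mod 4 = 1, so b_{78} = b_2 = 24.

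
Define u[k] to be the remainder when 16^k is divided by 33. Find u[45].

1

Computing terms: u[0] = 1, u[1] = 16, u[2] = 25, u[3] = 4, u[4] = 31, u[5] = 1.
The sequence repeats with period 5.
So u[45] = u[0 + ((45-0) mod 5)] = u[0] = 1.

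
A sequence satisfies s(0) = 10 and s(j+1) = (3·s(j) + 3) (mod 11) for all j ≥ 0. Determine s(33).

s(0) = 10,  s(1) = 0,  s(2) = 3,  s(3) = 1,  s(4) = 6,  s(5) = 10.
Since s(5) = s(0) = 10, the sequence is periodic with period 5.
So s(33) = s(0 + ((33-0) mod 5)) = s(3) = 1.

1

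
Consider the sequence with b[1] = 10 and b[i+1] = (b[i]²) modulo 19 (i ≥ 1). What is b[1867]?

9

Computing terms: b[1] = 10, b[2] = 5, b[3] = 6, b[4] = 17, b[5] = 4, b[6] = 16, b[7] = 9, b[8] = 5.
Since b[8] = b[2] = 5, the sequence is eventually periodic: after a pre-period of length 1 it cycles with period 6.
For i ≥ 2, b[i] depends only on (i - 2) mod 6. (1867 - 2) mod 6 = 5, so b[1867] = b[7] = 9.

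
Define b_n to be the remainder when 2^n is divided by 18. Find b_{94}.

Listing terms: b_0 = 1, b_1 = 2, b_2 = 4, b_3 = 8, b_4 = 16, b_5 = 14, b_6 = 10, b_7 = 2.
Since b_7 = b_1 = 2, the sequence is eventually periodic: after a pre-period of length 1 it cycles with period 6.
For n ≥ 1, b_n depends only on (n - 1) mod 6. (94 - 1) mod 6 = 3, so b_{94} = b_4 = 16.

16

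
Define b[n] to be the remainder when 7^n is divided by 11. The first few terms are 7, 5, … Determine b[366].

4

b[1] = 7, b[2] = 5, b[3] = 2, b[4] = 3, b[5] = 10, b[6] = 4, b[7] = 6, b[8] = 9, b[9] = 8, b[10] = 1, b[11] = 7.
Since b[11] = b[1] = 7, the sequence is periodic with period 10.
So b[366] = b[1 + ((366-1) mod 10)] = b[6] = 4.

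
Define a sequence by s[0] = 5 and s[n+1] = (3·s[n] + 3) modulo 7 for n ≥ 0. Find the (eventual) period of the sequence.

6

s[0] = 5, s[1] = 4, s[2] = 1, s[3] = 6, s[4] = 0, s[5] = 3, s[6] = 5.
Since s[6] = s[0] = 5, the sequence is periodic with period 6.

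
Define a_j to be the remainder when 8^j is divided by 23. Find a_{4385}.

a_1 = 8, a_2 = 18, a_3 = 6, a_4 = 2, a_5 = 16, a_6 = 13, a_7 = 12, a_8 = 4, a_9 = 9, a_{10} = 3, a_{11} = 1, a_{12} = 8.
Since a_{12} = a_1 = 8, the sequence is periodic with period 11.
(4385 - 1) mod 11 = 6, so a_{4385} = a_7 = 12.

12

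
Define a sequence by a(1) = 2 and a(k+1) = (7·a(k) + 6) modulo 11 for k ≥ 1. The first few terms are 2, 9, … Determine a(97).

Computing terms: a(1) = 2; a(2) = 9; a(3) = 3; a(4) = 5; a(5) = 8; a(6) = 7; a(7) = 0; a(8) = 6; a(9) = 4; a(10) = 1; a(11) = 2.
The sequence repeats with period 10.
So a(97) = a(1 + ((97-1) mod 10)) = a(7) = 0.

0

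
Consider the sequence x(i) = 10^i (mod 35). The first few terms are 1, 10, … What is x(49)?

x(0) = 1, x(1) = 10, x(2) = 30, x(3) = 20, x(4) = 25, x(5) = 5, x(6) = 15, x(7) = 10.
Since x(7) = x(1) = 10, the sequence is eventually periodic: after a pre-period of length 1 it cycles with period 6.
For i ≥ 1, x(i) depends only on (i - 1) mod 6. (49 - 1) mod 6 = 0, so x(49) = x(1) = 10.

10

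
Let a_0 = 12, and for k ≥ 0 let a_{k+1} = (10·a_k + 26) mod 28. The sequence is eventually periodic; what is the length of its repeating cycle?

6

Computing terms: a_0 = 12, a_1 = 6, a_2 = 2, a_3 = 18, a_4 = 10, a_5 = 14, a_6 = 26, a_7 = 6.
Since a_7 = a_1 = 6, the sequence is eventually periodic: after a pre-period of length 1 it cycles with period 6.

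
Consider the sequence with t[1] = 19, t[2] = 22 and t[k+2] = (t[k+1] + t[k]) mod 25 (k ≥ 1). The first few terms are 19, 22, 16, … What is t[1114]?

12

We have t[1] = 19,  t[2] = 22,  t[3] = 16,  t[4] = 13,  t[5] = 4,  t[6] = 17,  t[7] = 21,  t[8] = 13,  t[9] = 9,  t[10] = 22,  t[11] = 6,  t[12] = 3,  t[13] = 9,  t[14] = 12,  t[15] = 21,  t[16] = 8,  t[17] = 4,  t[18] = 12,  t[19] = 16,  t[20] = 3,  t[21] = 19,  t[22] = 22.
Since (t[21], t[22]) = (t[1], t[2]) = (19, 22) (two consecutive terms determine the rest), the sequence is periodic with period 20.
(1114 - 1) mod 20 = 13, so t[1114] = t[14] = 12.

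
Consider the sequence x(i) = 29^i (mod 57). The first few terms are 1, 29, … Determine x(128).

x(0) = 1; x(1) = 29; x(2) = 43; x(3) = 50; x(4) = 25; x(5) = 41; x(6) = 49; x(7) = 53; x(8) = 55; x(9) = 56; x(10) = 28; x(11) = 14; x(12) = 7; x(13) = 32; x(14) = 16; x(15) = 8; x(16) = 4; x(17) = 2; x(18) = 1.
The sequence repeats with period 18.
So x(128) = x(0 + ((128-0) mod 18)) = x(2) = 43.

43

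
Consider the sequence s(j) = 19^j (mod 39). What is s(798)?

25

s(1) = 19, s(2) = 10, s(3) = 34, s(4) = 22, s(5) = 28, s(6) = 25, s(7) = 7, s(8) = 16, s(9) = 31, s(10) = 4, s(11) = 37, s(12) = 1, s(13) = 19.
The sequence repeats with period 12.
So s(798) = s(1 + ((798-1) mod 12)) = s(6) = 25.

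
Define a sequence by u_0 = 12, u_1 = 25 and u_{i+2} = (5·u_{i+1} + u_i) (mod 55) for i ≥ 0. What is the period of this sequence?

We have u_0 = 12; u_1 = 25; u_2 = 27; u_3 = 50; u_4 = 2; u_5 = 5; u_6 = 27; u_7 = 30; u_8 = 12; u_9 = 35; u_{10} = 22; u_{11} = 35; u_{12} = 32; u_{13} = 30; u_{14} = 17; u_{15} = 5; u_{16} = 42; u_{17} = 50; u_{18} = 17; u_{19} = 25; u_{20} = 32; u_{21} = 20; u_{22} = 22; u_{23} = 20; u_{24} = 12; u_{25} = 25.
Since (u_{24}, u_{25}) = (u_0, u_1) = (12, 25) (two consecutive terms determine the rest), the sequence is periodic with period 24.

24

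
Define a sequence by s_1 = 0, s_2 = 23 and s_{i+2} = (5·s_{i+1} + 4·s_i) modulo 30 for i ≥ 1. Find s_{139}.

Listing terms: s_1 = 0; s_2 = 23; s_3 = 25; s_4 = 7; s_5 = 15; s_6 = 13; s_7 = 5; s_8 = 17; s_9 = 15; s_{10} = 23; s_{11} = 25.
Since (s_{10}, s_{11}) = (s_2, s_3) = (23, 25) (two consecutive terms determine the rest), the sequence is eventually periodic: after a pre-period of length 1 it cycles with period 8.
For i ≥ 2, s_i depends only on (i - 2) mod 8. (139 - 2) mod 8 = 1, so s_{139} = s_3 = 25.

25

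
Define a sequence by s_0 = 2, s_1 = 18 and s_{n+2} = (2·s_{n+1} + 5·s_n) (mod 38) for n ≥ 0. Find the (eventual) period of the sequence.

We have s_0 = 2,  s_1 = 18,  s_2 = 8,  s_3 = 30,  s_4 = 24,  s_5 = 8,  s_6 = 22,  s_7 = 8,  s_8 = 12,  s_9 = 26,  s_{10} = 36,  s_{11} = 12,  s_{12} = 14,  s_{13} = 12,  s_{14} = 18,  s_{15} = 20,  s_{16} = 16,  s_{17} = 18,  s_{18} = 2,  s_{19} = 18.
The sequence repeats with period 18.

18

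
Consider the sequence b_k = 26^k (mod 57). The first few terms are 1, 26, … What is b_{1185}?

20

Computing terms: b_0 = 1, b_1 = 26, b_2 = 49, b_3 = 20, b_4 = 7, b_5 = 11, b_6 = 1.
Since b_6 = b_0 = 1, the sequence is periodic with period 6.
(1185 - 0) mod 6 = 3, so b_{1185} = b_3 = 20.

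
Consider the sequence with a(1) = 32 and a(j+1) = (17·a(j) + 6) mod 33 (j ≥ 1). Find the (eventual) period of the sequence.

10

Computing terms: a(1) = 32, a(2) = 22, a(3) = 17, a(4) = 31, a(5) = 5, a(6) = 25, a(7) = 2, a(8) = 7, a(9) = 26, a(10) = 19, a(11) = 32.
Since a(11) = a(1) = 32, the sequence is periodic with period 10.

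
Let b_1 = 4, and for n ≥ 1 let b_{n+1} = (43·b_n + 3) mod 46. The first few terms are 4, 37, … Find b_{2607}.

44

Listing terms: b_1 = 4,  b_2 = 37,  b_3 = 30,  b_4 = 5,  b_5 = 34,  b_6 = 39,  b_7 = 24,  b_8 = 23,  b_9 = 26,  b_{10} = 17,  b_{11} = 44,  b_{12} = 9,  b_{13} = 22,  b_{14} = 29,  b_{15} = 8,  b_{16} = 25,  b_{17} = 20,  b_{18} = 35,  b_{19} = 36,  b_{20} = 33,  b_{21} = 42,  b_{22} = 15,  b_{23} = 4.
Since b_{23} = b_1 = 4, the sequence is periodic with period 22.
So b_{2607} = b_{1 + ((2607-1) mod 22)} = b_{11} = 44.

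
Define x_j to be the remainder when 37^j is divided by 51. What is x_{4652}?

Listing terms: x_1 = 37, x_2 = 43, x_3 = 10, x_4 = 13, x_5 = 22, x_6 = 49, x_7 = 28, x_8 = 16, x_9 = 31, x_{10} = 25, x_{11} = 7, x_{12} = 4, x_{13} = 46, x_{14} = 19, x_{15} = 40, x_{16} = 1, x_{17} = 37.
Since x_{17} = x_1 = 37, the sequence is periodic with period 16.
So x_{4652} = x_{1 + ((4652-1) mod 16)} = x_{12} = 4.

4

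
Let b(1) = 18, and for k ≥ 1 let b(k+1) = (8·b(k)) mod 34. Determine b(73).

18

b(1) = 18,  b(2) = 8,  b(3) = 30,  b(4) = 2,  b(5) = 16,  b(6) = 26,  b(7) = 4,  b(8) = 32,  b(9) = 18.
The sequence repeats with period 8.
(73 - 1) mod 8 = 0, so b(73) = b(1) = 18.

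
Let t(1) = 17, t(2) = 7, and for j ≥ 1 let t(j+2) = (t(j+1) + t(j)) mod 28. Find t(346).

Listing terms: t(1) = 17,  t(2) = 7,  t(3) = 24,  t(4) = 3,  t(5) = 27,  t(6) = 2,  t(7) = 1,  t(8) = 3,  t(9) = 4,  t(10) = 7,  t(11) = 11,  t(12) = 18,  t(13) = 1,  t(14) = 19,  t(15) = 20,  t(16) = 11,  t(17) = 3,  t(18) = 14,  t(19) = 17,  t(20) = 3,  t(21) = 20,  t(22) = 23,  t(23) = 15,  t(24) = 10,  t(25) = 25,  t(26) = 7,  t(27) = 4,  t(28) = 11,  t(29) = 15,  t(30) = 26,  t(31) = 13,  t(32) = 11,  t(33) = 24,  t(34) = 7,  t(35) = 3,  t(36) = 10,  t(37) = 13,  t(38) = 23,  t(39) = 8,  t(40) = 3,  t(41) = 11,  t(42) = 14,  t(43) = 25,  t(44) = 11,  t(45) = 8,  t(46) = 19,  t(47) = 27,  t(48) = 18,  t(49) = 17,  t(50) = 7.
Since (t(49), t(50)) = (t(1), t(2)) = (17, 7) (two consecutive terms determine the rest), the sequence is periodic with period 48.
(346 - 1) mod 48 = 9, so t(346) = t(10) = 7.

7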